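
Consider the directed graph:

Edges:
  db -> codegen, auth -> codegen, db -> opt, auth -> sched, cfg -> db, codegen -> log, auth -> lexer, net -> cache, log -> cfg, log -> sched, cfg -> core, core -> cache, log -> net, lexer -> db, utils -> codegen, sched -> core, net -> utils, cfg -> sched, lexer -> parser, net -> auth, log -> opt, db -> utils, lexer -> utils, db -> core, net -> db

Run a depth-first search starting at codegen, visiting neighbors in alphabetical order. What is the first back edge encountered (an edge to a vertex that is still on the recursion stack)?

DFS from codegen (visiting neighbors in alphabetical order); mark gray on enter, black on exit:
codegen gray
  log gray
    cfg gray
      core gray
        cache gray
        cache black
      core black
      db gray
        db→codegen: codegen is gray → back edge
First back edge: db → codegen.

db→codegen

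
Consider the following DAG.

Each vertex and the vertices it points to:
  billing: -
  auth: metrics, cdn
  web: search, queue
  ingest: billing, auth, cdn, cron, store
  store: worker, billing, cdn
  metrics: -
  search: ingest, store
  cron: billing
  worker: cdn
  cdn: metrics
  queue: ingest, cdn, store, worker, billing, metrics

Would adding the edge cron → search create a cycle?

Adding cron→search creates a cycle iff search can already reach cron.
Path from search: search → ingest → cron.
So search → … → cron → search is a cycle.

Yes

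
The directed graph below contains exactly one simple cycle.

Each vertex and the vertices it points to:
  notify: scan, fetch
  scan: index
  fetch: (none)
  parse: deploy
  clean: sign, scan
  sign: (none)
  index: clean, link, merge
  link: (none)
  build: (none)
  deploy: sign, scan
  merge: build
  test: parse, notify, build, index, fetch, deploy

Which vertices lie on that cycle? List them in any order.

DFS with gray/black marking from index:
index gray
  clean gray
    sign gray
    sign black
    scan gray
      scan→index: index is gray → back edge
Back edge closes the cycle index → clean → scan → index; its vertices are {scan, clean, index}.

scan, clean, index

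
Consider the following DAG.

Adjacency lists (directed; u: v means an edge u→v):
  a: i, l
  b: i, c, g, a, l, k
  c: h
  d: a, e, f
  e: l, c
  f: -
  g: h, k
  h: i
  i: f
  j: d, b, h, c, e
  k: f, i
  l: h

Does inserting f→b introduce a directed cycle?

Adding f→b creates a cycle iff b can already reach f.
Path from b: b → i → f.
So b → … → f → b is a cycle.

Yes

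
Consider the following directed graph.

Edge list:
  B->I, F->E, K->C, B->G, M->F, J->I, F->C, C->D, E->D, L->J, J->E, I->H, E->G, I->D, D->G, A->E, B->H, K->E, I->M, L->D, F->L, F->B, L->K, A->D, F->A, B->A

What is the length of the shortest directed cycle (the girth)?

For each vertex v, BFS finds the shortest path from v back to v.
The shortest such closed walk is F → B → I → M → F, length 4.

4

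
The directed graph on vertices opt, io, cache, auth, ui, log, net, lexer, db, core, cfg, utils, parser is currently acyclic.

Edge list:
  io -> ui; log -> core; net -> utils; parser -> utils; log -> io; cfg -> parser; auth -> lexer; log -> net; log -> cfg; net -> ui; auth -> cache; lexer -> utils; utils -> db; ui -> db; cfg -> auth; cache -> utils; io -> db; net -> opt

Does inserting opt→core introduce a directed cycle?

Adding opt→core creates a cycle iff core can already reach opt.
Explore from core: no path reaches opt. The graph stays acyclic.

No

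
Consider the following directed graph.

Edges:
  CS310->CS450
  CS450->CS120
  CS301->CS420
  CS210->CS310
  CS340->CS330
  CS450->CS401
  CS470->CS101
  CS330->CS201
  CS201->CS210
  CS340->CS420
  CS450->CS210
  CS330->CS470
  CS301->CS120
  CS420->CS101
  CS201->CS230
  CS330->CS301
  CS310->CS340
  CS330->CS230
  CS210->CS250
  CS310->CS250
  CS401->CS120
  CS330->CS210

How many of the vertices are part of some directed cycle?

6

A vertex is on a directed cycle iff it belongs to a strongly connected component of size ≥ 2 (or has a self-loop).
The vertices on cycles are {CS201, CS210, CS310, CS330, CS340, CS450} — 6 in total.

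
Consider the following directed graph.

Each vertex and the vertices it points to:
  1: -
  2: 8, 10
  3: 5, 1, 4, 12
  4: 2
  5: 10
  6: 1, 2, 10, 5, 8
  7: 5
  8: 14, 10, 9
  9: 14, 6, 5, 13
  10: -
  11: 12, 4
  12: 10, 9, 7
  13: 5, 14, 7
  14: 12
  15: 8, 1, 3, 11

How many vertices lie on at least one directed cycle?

7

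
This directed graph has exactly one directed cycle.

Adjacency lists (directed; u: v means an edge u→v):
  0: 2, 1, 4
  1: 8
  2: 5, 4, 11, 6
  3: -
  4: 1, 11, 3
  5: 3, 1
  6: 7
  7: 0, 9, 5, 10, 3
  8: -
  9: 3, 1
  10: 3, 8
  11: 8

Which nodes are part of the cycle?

DFS with gray/black marking from 7:
7 gray
  0 gray
    2 gray
      5 gray
        3 gray
        3 black
        1 gray
          8 gray
          8 black
        1 black
      5 black
      4 gray
        4→1: 1 black — skip
        11 gray
          11→8: 8 black — skip
        11 black
        4→3: 3 black — skip
      4 black
      2→11: 11 black — skip
      6 gray
        6→7: 7 is gray → back edge
Back edge closes the cycle 7 → 0 → 2 → 6 → 7; its vertices are {0, 2, 6, 7}.

0, 2, 6, 7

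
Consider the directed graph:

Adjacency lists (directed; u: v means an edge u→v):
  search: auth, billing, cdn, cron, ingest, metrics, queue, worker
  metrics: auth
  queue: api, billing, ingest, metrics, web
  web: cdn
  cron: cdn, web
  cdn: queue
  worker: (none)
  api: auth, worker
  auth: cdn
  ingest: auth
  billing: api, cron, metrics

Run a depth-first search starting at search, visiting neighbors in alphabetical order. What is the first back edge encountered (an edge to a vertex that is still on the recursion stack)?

api->auth

DFS from search (visiting neighbors in alphabetical order); mark gray on enter, black on exit:
search gray
  auth gray
    cdn gray
      queue gray
        api gray
          api→auth: auth is gray → back edge
First back edge: api → auth.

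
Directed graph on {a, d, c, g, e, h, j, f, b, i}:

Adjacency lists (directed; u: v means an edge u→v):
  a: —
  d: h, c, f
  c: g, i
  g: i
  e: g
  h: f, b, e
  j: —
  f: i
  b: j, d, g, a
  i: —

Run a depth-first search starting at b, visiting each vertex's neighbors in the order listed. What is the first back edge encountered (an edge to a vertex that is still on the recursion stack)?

DFS from b (visiting each vertex's neighbors in the order listed); mark gray on enter, black on exit:
b gray
  j gray
  j black
  d gray
    h gray
      f gray
        i gray
        i black
      f black
      h→b: b is gray → back edge
First back edge: h → b.

h→b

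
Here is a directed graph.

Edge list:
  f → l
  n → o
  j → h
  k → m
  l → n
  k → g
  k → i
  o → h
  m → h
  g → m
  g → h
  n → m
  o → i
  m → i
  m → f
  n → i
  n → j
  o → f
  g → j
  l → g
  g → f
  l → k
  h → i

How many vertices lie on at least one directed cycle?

7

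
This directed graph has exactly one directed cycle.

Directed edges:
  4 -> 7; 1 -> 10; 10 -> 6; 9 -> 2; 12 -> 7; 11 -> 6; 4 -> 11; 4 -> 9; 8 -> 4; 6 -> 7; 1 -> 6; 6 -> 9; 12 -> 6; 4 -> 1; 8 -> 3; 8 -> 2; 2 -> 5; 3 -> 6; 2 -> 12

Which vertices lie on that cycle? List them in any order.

2, 6, 9, 12

DFS with gray/black marking from 2:
2 gray
  5 gray
  5 black
  12 gray
    7 gray
    7 black
    6 gray
      9 gray
        9→2: 2 is gray → back edge
Back edge closes the cycle 2 → 12 → 6 → 9 → 2; its vertices are {2, 6, 9, 12}.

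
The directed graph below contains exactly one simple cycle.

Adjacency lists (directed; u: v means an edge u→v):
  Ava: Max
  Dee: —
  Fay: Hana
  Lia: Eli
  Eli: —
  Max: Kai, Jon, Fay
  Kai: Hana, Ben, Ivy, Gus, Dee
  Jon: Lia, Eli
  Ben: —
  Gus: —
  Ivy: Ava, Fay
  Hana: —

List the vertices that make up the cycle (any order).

DFS with gray/black marking from Max:
Max gray
  Kai gray
    Hana gray
    Hana black
    Ben gray
    Ben black
    Ivy gray
      Ava gray
        Ava→Max: Max is gray → back edge
Back edge closes the cycle Max → Kai → Ivy → Ava → Max; its vertices are {Ava, Ivy, Kai, Max}.

Ava, Ivy, Kai, Max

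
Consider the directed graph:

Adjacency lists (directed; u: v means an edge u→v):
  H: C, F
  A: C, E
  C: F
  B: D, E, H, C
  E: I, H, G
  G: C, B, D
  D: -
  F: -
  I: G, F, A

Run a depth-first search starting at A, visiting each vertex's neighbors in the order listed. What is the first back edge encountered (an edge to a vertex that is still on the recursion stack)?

B→E

DFS from A (visiting each vertex's neighbors in the order listed); mark gray on enter, black on exit:
A gray
  C gray
    F gray
    F black
  C black
  E gray
    I gray
      G gray
        G→C: C black — skip
        B gray
          D gray
          D black
          B→E: E is gray → back edge
First back edge: B → E.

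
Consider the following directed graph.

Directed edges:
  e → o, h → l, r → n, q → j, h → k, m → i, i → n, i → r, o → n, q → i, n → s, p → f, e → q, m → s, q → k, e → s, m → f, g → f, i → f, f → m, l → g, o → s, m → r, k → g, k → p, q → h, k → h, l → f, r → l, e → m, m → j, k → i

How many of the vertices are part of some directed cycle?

8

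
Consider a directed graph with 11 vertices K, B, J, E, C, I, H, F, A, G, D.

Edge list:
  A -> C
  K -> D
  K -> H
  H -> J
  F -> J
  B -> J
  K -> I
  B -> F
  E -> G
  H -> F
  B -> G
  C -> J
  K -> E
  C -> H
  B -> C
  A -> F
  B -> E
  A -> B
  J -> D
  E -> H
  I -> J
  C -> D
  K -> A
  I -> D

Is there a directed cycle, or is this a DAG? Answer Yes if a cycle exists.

No

DFS with white/gray/black marking, starting from F:
F gray
  J gray
    D gray
    D black
  J black
F black
K gray
  I gray
    I→J: J black — skip
    I→D: D black — skip
  I black
  H gray
    H→F: F black — skip
    H→J: J black — skip
  H black
  K→D: D black — skip
  A gray
    C gray
      C→H: H black — skip
      C→J: J black — skip
      C→D: D black — skip
    C black
    A→F: F black — skip
    B gray
      G gray
      G black
      E gray
        E→H: H black — skip
        E→G: G black — skip
      E black
      B→J: J black — skip
      B→C: C black — skip
      B→F: F black — skip
    B black
  A black
  K→E: E black — skip
K black
Every edge goes to a white or black vertex — no back edge, so the graph is acyclic.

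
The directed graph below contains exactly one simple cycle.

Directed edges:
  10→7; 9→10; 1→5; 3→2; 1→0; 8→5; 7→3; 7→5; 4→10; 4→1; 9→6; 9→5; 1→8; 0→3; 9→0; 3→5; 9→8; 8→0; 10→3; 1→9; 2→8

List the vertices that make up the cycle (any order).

0, 2, 3, 8

DFS with gray/black marking from 0:
0 gray
  3 gray
    5 gray
    5 black
    2 gray
      8 gray
        8→5: 5 black — skip
        8→0: 0 is gray → back edge
Back edge closes the cycle 0 → 3 → 2 → 8 → 0; its vertices are {0, 2, 3, 8}.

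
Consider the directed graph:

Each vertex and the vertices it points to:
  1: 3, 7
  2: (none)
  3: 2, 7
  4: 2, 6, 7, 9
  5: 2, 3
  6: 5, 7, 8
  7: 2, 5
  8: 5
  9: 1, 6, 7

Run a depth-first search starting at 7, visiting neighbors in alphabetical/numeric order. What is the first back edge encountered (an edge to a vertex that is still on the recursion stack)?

DFS from 7 (visiting neighbors in alphabetical/numeric order); mark gray on enter, black on exit:
7 gray
  2 gray
  2 black
  5 gray
    5→2: 2 black — skip
    3 gray
      3→2: 2 black — skip
      3→7: 7 is gray → back edge
First back edge: 3 → 7.

3→7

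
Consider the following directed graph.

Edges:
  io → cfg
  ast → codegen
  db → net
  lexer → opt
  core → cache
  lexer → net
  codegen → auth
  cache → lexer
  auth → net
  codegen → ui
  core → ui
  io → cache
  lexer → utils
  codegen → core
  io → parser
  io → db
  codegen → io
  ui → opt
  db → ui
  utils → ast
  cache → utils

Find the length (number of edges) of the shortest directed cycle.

For each vertex v, BFS finds the shortest path from v back to v.
The shortest such closed walk is codegen → io → cache → utils → ast → codegen, length 5.

5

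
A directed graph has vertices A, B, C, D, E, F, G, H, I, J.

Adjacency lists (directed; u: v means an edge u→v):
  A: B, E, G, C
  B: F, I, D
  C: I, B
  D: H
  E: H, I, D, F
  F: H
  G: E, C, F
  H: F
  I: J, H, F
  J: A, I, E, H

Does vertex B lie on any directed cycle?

B is on a cycle iff B can reach itself via ≥1 edge.
B → I → J → A → B — yes.

Yes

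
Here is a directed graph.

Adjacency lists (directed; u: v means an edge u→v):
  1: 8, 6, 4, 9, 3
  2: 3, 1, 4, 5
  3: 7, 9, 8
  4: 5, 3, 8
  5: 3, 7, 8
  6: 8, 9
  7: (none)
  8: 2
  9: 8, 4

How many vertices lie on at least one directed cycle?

8

A vertex is on a directed cycle iff it belongs to a strongly connected component of size ≥ 2 (or has a self-loop).
The vertices on cycles are {1, 2, 3, 4, 5, 6, 8, 9} — 8 in total.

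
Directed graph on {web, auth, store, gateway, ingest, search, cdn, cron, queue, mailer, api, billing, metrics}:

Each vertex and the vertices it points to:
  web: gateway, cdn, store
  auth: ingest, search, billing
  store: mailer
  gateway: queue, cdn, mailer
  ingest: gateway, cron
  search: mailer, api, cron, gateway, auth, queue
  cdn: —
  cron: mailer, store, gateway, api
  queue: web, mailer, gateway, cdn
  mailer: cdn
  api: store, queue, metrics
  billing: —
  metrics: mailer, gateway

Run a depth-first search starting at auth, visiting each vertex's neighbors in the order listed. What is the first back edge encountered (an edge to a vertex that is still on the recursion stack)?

web→gateway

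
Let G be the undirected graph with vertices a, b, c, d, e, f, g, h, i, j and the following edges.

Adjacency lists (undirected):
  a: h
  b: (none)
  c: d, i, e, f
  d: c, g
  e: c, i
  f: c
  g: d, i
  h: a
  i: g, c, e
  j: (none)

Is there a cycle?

Yes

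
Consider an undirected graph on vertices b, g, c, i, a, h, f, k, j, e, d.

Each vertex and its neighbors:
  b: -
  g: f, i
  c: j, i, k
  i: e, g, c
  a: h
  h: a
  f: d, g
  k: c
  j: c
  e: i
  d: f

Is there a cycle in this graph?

No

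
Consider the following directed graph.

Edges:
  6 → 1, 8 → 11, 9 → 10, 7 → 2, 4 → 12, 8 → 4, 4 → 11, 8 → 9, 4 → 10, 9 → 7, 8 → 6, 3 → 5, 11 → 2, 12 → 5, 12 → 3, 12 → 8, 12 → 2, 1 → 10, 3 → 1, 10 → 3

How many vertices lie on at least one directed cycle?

A vertex is on a directed cycle iff it belongs to a strongly connected component of size ≥ 2 (or has a self-loop).
The vertices on cycles are {1, 3, 4, 8, 10, 12} — 6 in total.

6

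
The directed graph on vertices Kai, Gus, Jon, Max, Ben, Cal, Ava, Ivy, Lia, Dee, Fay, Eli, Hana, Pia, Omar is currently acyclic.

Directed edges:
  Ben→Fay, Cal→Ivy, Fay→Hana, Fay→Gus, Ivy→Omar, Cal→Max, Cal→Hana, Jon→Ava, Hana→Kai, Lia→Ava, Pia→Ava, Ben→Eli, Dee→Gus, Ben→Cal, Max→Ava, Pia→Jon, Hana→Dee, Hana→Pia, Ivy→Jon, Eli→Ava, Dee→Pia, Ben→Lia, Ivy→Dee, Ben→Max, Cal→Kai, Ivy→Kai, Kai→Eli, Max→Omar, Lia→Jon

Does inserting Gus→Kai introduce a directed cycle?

No

Adding Gus→Kai creates a cycle iff Kai can already reach Gus.
Explore from Kai: no path reaches Gus. The graph stays acyclic.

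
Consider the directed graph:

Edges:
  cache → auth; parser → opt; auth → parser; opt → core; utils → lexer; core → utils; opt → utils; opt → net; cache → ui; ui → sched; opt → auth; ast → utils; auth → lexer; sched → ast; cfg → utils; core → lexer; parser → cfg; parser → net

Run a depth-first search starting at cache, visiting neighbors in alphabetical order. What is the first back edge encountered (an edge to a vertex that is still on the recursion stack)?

opt→auth

DFS from cache (visiting neighbors in alphabetical order); mark gray on enter, black on exit:
cache gray
  auth gray
    lexer gray
    lexer black
    parser gray
      cfg gray
        utils gray
          utils→lexer: lexer black — skip
        utils black
      cfg black
      net gray
      net black
      opt gray
        opt→auth: auth is gray → back edge
First back edge: opt → auth.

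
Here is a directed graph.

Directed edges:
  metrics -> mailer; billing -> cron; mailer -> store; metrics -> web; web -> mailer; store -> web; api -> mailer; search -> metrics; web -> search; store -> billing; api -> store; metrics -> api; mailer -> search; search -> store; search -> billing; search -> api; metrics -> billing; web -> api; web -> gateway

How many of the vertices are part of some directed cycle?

6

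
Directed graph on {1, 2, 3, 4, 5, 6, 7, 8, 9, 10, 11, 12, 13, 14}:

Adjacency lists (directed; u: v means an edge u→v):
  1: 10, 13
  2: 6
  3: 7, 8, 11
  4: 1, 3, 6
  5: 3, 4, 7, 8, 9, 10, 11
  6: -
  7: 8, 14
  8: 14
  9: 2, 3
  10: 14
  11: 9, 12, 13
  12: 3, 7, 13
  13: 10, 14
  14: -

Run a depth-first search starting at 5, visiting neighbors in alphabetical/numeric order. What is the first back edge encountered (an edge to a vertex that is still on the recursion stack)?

DFS from 5 (visiting neighbors in alphabetical/numeric order); mark gray on enter, black on exit:
5 gray
  3 gray
    7 gray
      8 gray
        14 gray
        14 black
      8 black
      7→14: 14 black — skip
    7 black
    3→8: 8 black — skip
    11 gray
      9 gray
        2 gray
          6 gray
          6 black
        2 black
        9→3: 3 is gray → back edge
First back edge: 9 → 3.

9→3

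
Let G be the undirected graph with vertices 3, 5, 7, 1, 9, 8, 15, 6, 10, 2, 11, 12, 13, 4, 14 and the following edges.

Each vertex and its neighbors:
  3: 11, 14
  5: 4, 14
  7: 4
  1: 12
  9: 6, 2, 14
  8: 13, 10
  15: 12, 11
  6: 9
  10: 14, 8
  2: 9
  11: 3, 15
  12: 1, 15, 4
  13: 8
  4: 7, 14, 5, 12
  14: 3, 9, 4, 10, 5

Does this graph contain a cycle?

DFS, tracking each vertex's parent; an edge to a visited non-parent vertex closes a cycle.
Start from 2:
visit 2 (parent –)
  visit 9 (parent 2)
    visit 6 (parent 9)
      6–9: parent, skip
    9–2: parent, skip
    visit 14 (parent 9)
      visit 3 (parent 14)
        visit 11 (parent 3)
          11–3: parent, skip
          visit 15 (parent 11)
            visit 12 (parent 15)
              visit 1 (parent 12)
                1–12: parent, skip
              12–15: parent, skip
              visit 4 (parent 12)
                visit 7 (parent 4)
                  7–4: parent, skip
                4–14: 14 visited and ≠ parent → cycle
Cycle: 14 – 3 – 11 – 15 – 12 – 4 – 14.

Yes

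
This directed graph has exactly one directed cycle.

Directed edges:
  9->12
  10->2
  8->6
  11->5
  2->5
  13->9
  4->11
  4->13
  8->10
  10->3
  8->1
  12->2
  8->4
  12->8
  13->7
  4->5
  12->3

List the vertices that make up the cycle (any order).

4, 8, 9, 12, 13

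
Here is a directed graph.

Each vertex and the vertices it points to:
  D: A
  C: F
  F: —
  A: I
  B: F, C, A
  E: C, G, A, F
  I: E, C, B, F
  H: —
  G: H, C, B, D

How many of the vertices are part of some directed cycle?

6

A vertex is on a directed cycle iff it belongs to a strongly connected component of size ≥ 2 (or has a self-loop).
The vertices on cycles are {A, B, D, E, G, I} — 6 in total.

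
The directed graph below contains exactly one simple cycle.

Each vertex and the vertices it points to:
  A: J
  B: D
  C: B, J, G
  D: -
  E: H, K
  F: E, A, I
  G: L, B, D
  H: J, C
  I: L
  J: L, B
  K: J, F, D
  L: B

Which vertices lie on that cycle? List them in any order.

DFS with gray/black marking from E:
E gray
  H gray
    J gray
      L gray
        B gray
          D gray
          D black
        B black
      L black
      J→B: B black — skip
    J black
    C gray
      C→B: B black — skip
      C→J: J black — skip
      G gray
        G→L: L black — skip
        G→B: B black — skip
        G→D: D black — skip
      G black
    C black
  H black
  K gray
    K→J: J black — skip
    F gray
      F→E: E is gray → back edge
Back edge closes the cycle E → K → F → E; its vertices are {E, F, K}.

E, F, K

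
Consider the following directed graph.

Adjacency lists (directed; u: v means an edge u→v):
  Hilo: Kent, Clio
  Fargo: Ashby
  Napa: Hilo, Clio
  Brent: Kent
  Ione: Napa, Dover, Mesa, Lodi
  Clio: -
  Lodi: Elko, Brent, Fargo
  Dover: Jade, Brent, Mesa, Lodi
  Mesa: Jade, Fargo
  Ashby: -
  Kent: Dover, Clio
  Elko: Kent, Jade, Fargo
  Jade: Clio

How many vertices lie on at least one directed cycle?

5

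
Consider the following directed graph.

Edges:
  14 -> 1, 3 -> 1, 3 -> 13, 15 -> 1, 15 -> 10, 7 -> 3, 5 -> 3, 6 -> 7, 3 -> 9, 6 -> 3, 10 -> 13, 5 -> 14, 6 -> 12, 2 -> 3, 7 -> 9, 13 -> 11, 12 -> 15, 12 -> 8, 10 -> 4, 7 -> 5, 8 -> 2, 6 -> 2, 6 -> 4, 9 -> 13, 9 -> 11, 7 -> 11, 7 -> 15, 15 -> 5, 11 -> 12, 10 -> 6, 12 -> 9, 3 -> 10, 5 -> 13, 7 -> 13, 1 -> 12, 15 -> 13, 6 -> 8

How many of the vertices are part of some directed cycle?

A vertex is on a directed cycle iff it belongs to a strongly connected component of size ≥ 2 (or has a self-loop).
The vertices on cycles are {1, 2, 3, 5, 6, 7, 8, 9, 10, 11, 12, 13, 14, 15} — 14 in total.

14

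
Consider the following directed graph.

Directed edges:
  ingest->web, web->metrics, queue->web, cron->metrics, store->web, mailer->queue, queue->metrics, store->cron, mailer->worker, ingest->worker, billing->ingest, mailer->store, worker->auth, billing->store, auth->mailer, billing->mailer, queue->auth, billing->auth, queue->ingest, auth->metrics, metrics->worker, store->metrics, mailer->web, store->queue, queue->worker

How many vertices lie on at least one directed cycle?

A vertex is on a directed cycle iff it belongs to a strongly connected component of size ≥ 2 (or has a self-loop).
The vertices on cycles are {web, auth, cron, queue, store, ingest, mailer, worker, metrics} — 9 in total.

9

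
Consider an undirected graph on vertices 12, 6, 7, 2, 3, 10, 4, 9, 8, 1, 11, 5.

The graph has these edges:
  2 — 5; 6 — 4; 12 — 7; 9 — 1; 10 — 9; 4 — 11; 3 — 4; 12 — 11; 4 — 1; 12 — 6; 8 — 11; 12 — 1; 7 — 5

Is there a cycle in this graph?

Yes

DFS, tracking each vertex's parent; an edge to a visited non-parent vertex closes a cycle.
Start from 7:
visit 7 (parent –)
  visit 12 (parent 7)
    visit 6 (parent 12)
      visit 4 (parent 6)
        4–6: parent, skip
        visit 11 (parent 4)
          visit 8 (parent 11)
            8–11: parent, skip
          11–12: 12 visited and ≠ parent → cycle
Cycle: 12 – 6 – 4 – 11 – 12.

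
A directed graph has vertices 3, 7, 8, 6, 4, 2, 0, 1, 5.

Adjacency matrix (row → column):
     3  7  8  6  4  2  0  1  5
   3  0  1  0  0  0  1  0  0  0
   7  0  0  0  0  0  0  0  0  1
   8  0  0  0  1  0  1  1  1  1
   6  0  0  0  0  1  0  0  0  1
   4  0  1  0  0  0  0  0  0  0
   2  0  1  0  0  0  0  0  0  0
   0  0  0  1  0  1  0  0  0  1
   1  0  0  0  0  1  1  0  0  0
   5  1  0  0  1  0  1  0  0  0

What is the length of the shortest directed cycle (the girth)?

2

For each vertex v, BFS finds the shortest path from v back to v.
The shortest such closed walk is 8 → 0 → 8, length 2.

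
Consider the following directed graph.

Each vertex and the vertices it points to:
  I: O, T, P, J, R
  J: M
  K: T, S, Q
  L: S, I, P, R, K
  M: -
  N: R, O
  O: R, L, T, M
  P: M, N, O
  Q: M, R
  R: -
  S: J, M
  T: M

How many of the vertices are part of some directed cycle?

5

A vertex is on a directed cycle iff it belongs to a strongly connected component of size ≥ 2 (or has a self-loop).
The vertices on cycles are {I, L, N, O, P} — 5 in total.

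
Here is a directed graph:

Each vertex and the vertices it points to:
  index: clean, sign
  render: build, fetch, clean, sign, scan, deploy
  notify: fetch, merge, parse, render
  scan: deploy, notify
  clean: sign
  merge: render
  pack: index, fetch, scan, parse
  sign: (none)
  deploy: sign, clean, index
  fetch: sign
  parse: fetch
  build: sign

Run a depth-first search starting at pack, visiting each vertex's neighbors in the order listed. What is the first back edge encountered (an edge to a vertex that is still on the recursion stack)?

DFS from pack (visiting each vertex's neighbors in the order listed); mark gray on enter, black on exit:
pack gray
  index gray
    clean gray
      sign gray
      sign black
    clean black
    index→sign: sign black — skip
  index black
  fetch gray
    fetch→sign: sign black — skip
  fetch black
  scan gray
    deploy gray
      deploy→sign: sign black — skip
      deploy→clean: clean black — skip
      deploy→index: index black — skip
    deploy black
    notify gray
      notify→fetch: fetch black — skip
      merge gray
        render gray
          build gray
            build→sign: sign black — skip
          build black
          render→fetch: fetch black — skip
          render→clean: clean black — skip
          render→sign: sign black — skip
          render→scan: scan is gray → back edge
First back edge: render → scan.

render→scan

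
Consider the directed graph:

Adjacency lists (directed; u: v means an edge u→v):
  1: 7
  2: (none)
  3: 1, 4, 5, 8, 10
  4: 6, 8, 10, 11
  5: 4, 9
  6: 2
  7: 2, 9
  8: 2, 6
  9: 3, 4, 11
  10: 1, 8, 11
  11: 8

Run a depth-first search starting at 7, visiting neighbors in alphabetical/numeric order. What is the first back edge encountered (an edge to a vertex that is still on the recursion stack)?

1→7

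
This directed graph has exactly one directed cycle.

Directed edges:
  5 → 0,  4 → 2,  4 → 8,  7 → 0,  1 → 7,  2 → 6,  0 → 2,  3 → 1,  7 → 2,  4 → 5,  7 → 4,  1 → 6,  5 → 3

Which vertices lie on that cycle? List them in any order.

1, 3, 4, 5, 7

DFS with gray/black marking from 7:
7 gray
  4 gray
    2 gray
      6 gray
      6 black
    2 black
    5 gray
      3 gray
        1 gray
          1→7: 7 is gray → back edge
Back edge closes the cycle 7 → 4 → 5 → 3 → 1 → 7; its vertices are {1, 3, 4, 5, 7}.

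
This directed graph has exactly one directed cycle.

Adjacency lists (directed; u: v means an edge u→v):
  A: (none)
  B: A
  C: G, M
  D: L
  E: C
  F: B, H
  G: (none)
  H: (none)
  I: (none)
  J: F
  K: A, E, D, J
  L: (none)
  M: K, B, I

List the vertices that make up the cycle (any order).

C, E, K, M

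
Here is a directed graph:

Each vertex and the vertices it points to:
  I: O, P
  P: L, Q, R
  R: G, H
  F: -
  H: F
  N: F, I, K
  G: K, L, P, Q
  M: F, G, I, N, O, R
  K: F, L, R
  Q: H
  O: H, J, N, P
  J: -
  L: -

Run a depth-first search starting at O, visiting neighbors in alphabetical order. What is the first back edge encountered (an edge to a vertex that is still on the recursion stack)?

I->O

DFS from O (visiting neighbors in alphabetical order); mark gray on enter, black on exit:
O gray
  H gray
    F gray
    F black
  H black
  J gray
  J black
  N gray
    N→F: F black — skip
    I gray
      I→O: O is gray → back edge
First back edge: I → O.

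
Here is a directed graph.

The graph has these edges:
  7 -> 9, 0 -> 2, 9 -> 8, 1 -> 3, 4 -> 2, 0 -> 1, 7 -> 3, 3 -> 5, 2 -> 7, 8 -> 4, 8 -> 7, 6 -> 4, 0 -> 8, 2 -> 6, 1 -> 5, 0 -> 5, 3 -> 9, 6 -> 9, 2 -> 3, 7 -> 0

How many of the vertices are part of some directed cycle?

A vertex is on a directed cycle iff it belongs to a strongly connected component of size ≥ 2 (or has a self-loop).
The vertices on cycles are {0, 1, 2, 3, 4, 6, 7, 8, 9} — 9 in total.

9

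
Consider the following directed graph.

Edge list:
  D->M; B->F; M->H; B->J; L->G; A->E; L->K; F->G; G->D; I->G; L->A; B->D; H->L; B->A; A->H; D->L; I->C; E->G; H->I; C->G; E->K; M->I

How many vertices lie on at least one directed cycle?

A vertex is on a directed cycle iff it belongs to a strongly connected component of size ≥ 2 (or has a self-loop).
The vertices on cycles are {A, C, D, E, G, H, I, L, M} — 9 in total.

9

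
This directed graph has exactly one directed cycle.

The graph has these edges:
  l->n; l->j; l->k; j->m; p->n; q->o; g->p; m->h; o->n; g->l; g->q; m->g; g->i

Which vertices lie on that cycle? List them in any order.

g, j, l, m

DFS with gray/black marking from m:
m gray
  g gray
    q gray
      o gray
        n gray
        n black
      o black
    q black
    l gray
      j gray
        j→m: m is gray → back edge
Back edge closes the cycle m → g → l → j → m; its vertices are {g, j, l, m}.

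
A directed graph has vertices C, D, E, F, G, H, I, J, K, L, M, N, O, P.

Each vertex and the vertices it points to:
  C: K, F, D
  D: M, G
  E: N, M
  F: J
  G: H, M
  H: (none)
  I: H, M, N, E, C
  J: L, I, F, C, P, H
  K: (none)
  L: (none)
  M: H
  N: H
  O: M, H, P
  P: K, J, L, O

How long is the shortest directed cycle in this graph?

2

For each vertex v, BFS finds the shortest path from v back to v.
The shortest such closed walk is J → P → J, length 2.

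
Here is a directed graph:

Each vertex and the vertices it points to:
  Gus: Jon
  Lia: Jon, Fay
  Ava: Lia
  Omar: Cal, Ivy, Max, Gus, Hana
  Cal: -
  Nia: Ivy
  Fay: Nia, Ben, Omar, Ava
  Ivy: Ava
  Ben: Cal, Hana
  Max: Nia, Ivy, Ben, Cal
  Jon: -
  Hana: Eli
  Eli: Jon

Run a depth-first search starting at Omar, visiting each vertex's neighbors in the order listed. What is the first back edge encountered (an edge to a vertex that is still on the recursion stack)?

Nia->Ivy

DFS from Omar (visiting each vertex's neighbors in the order listed); mark gray on enter, black on exit:
Omar gray
  Cal gray
  Cal black
  Ivy gray
    Ava gray
      Lia gray
        Jon gray
        Jon black
        Fay gray
          Nia gray
            Nia→Ivy: Ivy is gray → back edge
First back edge: Nia → Ivy.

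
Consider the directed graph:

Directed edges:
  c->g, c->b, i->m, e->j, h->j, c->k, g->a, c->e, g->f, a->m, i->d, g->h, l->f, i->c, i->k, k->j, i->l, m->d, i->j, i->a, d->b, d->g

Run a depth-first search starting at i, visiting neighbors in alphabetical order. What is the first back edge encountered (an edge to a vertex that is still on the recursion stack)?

DFS from i (visiting neighbors in alphabetical order); mark gray on enter, black on exit:
i gray
  a gray
    m gray
      d gray
        b gray
        b black
        g gray
          g→a: a is gray → back edge
First back edge: g → a.

g->a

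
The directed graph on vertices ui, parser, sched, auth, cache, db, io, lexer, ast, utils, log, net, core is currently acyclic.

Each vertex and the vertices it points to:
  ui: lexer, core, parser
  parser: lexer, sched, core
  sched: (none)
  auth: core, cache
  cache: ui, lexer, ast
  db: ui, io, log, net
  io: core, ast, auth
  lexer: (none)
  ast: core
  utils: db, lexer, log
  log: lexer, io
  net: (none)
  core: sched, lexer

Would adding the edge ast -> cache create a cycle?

Adding ast→cache creates a cycle iff cache can already reach ast.
Path from cache: cache → ast.
So cache → … → ast → cache is a cycle.

Yes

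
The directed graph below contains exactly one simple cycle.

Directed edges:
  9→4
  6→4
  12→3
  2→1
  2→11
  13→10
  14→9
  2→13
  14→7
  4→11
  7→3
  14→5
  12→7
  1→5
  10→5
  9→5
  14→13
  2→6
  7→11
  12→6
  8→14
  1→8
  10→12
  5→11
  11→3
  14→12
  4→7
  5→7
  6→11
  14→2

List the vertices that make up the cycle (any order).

1, 2, 8, 14

DFS with gray/black marking from 14:
14 gray
  13 gray
    10 gray
      5 gray
        11 gray
          3 gray
          3 black
        11 black
        7 gray
          7→3: 3 black — skip
          7→11: 11 black — skip
        7 black
      5 black
      12 gray
        6 gray
          6→11: 11 black — skip
          4 gray
            4→7: 7 black — skip
            4→11: 11 black — skip
          4 black
        6 black
        12→7: 7 black — skip
        12→3: 3 black — skip
      12 black
    10 black
  13 black
  2 gray
    2→6: 6 black — skip
    2→11: 11 black — skip
    2→13: 13 black — skip
    1 gray
      1→5: 5 black — skip
      8 gray
        8→14: 14 is gray → back edge
Back edge closes the cycle 14 → 2 → 1 → 8 → 14; its vertices are {1, 2, 8, 14}.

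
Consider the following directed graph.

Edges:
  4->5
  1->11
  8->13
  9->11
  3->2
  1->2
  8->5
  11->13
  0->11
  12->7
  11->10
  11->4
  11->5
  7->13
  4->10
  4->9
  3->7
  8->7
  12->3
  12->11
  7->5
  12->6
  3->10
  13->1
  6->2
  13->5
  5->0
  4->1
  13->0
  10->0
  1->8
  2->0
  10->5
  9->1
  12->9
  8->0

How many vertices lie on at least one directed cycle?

A vertex is on a directed cycle iff it belongs to a strongly connected component of size ≥ 2 (or has a self-loop).
The vertices on cycles are {0, 1, 2, 4, 5, 7, 8, 9, 10, 11, 13} — 11 in total.

11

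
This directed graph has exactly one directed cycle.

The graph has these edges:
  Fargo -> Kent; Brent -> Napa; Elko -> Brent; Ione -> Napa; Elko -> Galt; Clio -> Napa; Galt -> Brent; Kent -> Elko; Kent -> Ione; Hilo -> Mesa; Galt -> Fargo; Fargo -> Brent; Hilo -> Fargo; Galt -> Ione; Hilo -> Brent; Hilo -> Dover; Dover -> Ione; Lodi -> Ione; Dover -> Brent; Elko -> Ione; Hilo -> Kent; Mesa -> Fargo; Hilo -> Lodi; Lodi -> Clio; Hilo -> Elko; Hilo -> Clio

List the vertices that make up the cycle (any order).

Elko, Galt, Kent, Fargo

DFS with gray/black marking from Elko:
Elko gray
  Brent gray
    Napa gray
    Napa black
  Brent black
  Ione gray
    Ione→Napa: Napa black — skip
  Ione black
  Galt gray
    Galt→Brent: Brent black — skip
    Galt→Ione: Ione black — skip
    Fargo gray
      Fargo→Brent: Brent black — skip
      Kent gray
        Kent→Ione: Ione black — skip
        Kent→Elko: Elko is gray → back edge
Back edge closes the cycle Elko → Galt → Fargo → Kent → Elko; its vertices are {Elko, Galt, Kent, Fargo}.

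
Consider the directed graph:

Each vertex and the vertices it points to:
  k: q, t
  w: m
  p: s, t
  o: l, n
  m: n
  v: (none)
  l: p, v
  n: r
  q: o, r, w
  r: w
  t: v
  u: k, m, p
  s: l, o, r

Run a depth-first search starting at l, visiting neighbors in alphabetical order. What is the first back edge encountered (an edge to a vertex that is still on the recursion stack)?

s->l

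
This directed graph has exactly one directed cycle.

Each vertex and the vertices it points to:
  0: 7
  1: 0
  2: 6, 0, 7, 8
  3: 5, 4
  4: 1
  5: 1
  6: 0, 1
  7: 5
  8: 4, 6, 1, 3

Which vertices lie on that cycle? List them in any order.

0, 1, 5, 7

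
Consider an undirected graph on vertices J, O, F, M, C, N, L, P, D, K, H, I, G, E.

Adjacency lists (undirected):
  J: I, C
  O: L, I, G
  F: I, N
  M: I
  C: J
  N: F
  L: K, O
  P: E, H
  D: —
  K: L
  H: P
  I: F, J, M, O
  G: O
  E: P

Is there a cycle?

No

DFS, tracking each vertex's parent; an edge to a visited non-parent vertex closes a cycle.
Start from C:
visit C (parent –)
  visit J (parent C)
    visit I (parent J)
      visit F (parent I)
        F–I: parent, skip
        visit N (parent F)
          N–F: parent, skip
      I–J: parent, skip
      visit M (parent I)
        M–I: parent, skip
      visit O (parent I)
        visit L (parent O)
          visit K (parent L)
            K–L: parent, skip
          L–O: parent, skip
        O–I: parent, skip
        visit G (parent O)
          G–O: parent, skip
    J–C: parent, skip
visit P (parent –)
  visit E (parent P)
    E–P: parent, skip
  visit H (parent P)
    H–P: parent, skip
visit D (parent –)
No non-parent visited neighbor found — the graph is a forest.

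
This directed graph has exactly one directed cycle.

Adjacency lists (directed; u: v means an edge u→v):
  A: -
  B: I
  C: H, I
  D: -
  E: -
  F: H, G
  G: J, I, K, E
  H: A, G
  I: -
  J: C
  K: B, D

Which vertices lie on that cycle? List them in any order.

C, G, H, J

DFS with gray/black marking from H:
H gray
  A gray
  A black
  G gray
    J gray
      C gray
        C→H: H is gray → back edge
Back edge closes the cycle H → G → J → C → H; its vertices are {C, G, H, J}.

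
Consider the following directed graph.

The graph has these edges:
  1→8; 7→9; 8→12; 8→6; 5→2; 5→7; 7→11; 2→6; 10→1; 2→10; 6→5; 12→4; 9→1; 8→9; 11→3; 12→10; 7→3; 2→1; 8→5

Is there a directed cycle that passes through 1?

Yes

1 is on a cycle iff 1 can reach itself via ≥1 edge.
1 → 8 → 9 → 1 — yes.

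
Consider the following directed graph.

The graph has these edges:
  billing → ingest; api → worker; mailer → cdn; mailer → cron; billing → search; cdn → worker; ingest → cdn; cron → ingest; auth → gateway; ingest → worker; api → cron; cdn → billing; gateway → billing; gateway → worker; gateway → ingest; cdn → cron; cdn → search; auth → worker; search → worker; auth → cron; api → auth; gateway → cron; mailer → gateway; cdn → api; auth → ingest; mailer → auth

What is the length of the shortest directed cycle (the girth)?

3

For each vertex v, BFS finds the shortest path from v back to v.
The shortest such closed walk is cdn → cron → ingest → cdn, length 3.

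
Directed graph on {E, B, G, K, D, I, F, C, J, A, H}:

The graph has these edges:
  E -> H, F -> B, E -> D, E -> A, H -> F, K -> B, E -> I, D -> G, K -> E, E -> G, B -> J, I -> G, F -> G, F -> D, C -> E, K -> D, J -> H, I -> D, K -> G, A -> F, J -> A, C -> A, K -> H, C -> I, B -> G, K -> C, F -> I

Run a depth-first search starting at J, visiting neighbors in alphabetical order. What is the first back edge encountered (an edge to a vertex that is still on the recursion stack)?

B->J

DFS from J (visiting neighbors in alphabetical order); mark gray on enter, black on exit:
J gray
  A gray
    F gray
      B gray
        G gray
        G black
        B→J: J is gray → back edge
First back edge: B → J.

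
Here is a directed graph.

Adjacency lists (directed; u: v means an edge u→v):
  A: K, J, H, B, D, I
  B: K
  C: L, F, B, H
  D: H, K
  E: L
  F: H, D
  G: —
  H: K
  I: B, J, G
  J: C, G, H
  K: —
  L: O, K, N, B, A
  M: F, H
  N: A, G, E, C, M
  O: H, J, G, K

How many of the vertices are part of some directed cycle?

A vertex is on a directed cycle iff it belongs to a strongly connected component of size ≥ 2 (or has a self-loop).
The vertices on cycles are {A, C, E, I, J, L, N, O} — 8 in total.

8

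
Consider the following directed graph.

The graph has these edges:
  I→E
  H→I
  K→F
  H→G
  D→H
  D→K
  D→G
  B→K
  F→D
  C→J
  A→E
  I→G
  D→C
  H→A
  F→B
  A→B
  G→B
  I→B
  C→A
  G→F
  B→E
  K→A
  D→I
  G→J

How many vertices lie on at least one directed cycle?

9

A vertex is on a directed cycle iff it belongs to a strongly connected component of size ≥ 2 (or has a self-loop).
The vertices on cycles are {A, B, C, D, F, G, H, I, K} — 9 in total.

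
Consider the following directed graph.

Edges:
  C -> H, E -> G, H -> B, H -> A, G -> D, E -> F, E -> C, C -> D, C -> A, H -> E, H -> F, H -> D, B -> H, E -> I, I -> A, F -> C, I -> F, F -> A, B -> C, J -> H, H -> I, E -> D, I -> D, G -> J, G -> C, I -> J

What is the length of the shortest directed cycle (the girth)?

For each vertex v, BFS finds the shortest path from v back to v.
The shortest such closed walk is B → H → B, length 2.

2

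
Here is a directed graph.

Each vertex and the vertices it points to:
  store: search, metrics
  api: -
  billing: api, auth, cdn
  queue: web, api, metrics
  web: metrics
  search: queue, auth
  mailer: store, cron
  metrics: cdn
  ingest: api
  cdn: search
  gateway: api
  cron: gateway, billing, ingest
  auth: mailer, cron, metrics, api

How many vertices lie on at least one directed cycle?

10

A vertex is on a directed cycle iff it belongs to a strongly connected component of size ≥ 2 (or has a self-loop).
The vertices on cycles are {cdn, web, auth, cron, queue, store, mailer, search, billing, metrics} — 10 in total.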